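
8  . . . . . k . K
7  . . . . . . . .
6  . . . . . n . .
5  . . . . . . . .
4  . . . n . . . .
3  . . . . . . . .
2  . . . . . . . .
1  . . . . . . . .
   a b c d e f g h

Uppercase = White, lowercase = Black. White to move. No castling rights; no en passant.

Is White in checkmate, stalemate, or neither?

White to move; white king on h8.
In check: no.
King squares — g7: attacked by Kf8; h7: attacked by Nf6; g8: attacked by Nf6.
Legal moves for White: none.
Not in check and no legal moves → stalemate.

stalemate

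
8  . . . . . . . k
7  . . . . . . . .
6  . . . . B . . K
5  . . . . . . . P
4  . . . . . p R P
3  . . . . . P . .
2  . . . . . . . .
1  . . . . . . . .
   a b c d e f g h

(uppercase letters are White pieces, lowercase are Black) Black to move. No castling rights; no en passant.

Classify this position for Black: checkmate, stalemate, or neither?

Black to move; black king on h8.
In check: no.
King squares — g7: attacked by Rg4; h7: attacked by Kh6; g8: attacked by Rg4.
Legal moves for Black: none.
Not in check and no legal moves → stalemate.

stalemate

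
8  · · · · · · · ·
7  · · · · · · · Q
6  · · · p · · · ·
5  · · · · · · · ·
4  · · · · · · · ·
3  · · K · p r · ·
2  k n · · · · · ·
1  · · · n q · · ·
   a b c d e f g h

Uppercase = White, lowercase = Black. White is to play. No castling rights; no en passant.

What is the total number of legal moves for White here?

White to move; king on c3.
In check: yes, from the black knight on d1 and the black queen on e1.
Legal moves: Kd4, Kc2.
Count: 2.

2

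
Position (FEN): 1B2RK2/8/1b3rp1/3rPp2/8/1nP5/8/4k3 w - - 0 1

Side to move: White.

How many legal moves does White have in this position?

White to move; king on f8.
In check: yes, from the black rook on f6.
Legal moves: Kg8, Kg7, Ke7, exf6+.
Count: 4.

4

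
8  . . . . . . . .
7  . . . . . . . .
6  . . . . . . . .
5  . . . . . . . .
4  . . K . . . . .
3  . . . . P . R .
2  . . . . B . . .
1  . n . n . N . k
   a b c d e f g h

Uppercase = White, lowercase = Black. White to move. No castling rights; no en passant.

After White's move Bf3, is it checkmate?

yes

After Bf3: black king on h1; in check: yes, from the white bishop on f3.
King squares — g1: attacked by Rg3; g2: attacked by Bf3; h2: attacked by Nf1.
Black has no legal moves → checkmate.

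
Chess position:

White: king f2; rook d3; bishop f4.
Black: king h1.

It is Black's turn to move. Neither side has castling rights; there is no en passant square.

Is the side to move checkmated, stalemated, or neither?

Black to move; black king on h1.
In check: no.
King squares — g1: attacked by Kf2; g2: attacked by Kf2; h2: attacked by Bf4.
Legal moves for Black: none.
Not in check and no legal moves → stalemate.

stalemate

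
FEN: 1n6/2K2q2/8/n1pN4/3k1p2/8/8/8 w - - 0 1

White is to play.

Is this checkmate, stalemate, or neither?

neither

White to move; white king on c7.
In check: yes, from the black queen on f7.
King squares — b6: available; c6: attacked by Na5; d6: available; b7: attacked by Na5; d7: attacked by Qf7; b8: available; c8: available; d8: available.
Legal moves for White: Kd8, Kc8, Kxb8, Kd6, Kb6, Ne7.
White is in check but has 6 legal moves → neither.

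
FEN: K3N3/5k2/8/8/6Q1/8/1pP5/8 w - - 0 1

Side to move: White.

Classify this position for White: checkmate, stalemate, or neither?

White to move; white king on a8.
In check: no.
Legal moves for White include: Ng7, Nc7, Nf6, Nd6+, Kb8, Kb7, Ka7, Qg8+, Qc8, Qg7+, Qd7+, Qg6+, Qe6+, Qh5+, Qg5, Qf5+, Qh4, Qf4+, ... (list truncated; more exist).
White has legal moves and is not in check → neither.

neither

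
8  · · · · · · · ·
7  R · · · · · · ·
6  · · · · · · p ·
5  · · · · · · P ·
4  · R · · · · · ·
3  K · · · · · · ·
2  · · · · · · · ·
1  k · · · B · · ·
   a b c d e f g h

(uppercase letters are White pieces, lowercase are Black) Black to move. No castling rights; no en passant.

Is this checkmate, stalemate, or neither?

stalemate

Black to move; black king on a1.
In check: no.
King squares — b1: attacked by Rb4; a2: attacked by Ka3; b2: attacked by Ka3.
Legal moves for Black: none.
Not in check and no legal moves → stalemate.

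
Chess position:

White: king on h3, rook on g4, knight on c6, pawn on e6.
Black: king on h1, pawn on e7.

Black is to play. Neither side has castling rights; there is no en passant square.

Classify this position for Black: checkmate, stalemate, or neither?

stalemate

Black to move; black king on h1.
In check: no.
King squares — g1: attacked by Rg4; g2: attacked by Kh3; h2: attacked by Kh3.
Legal moves for Black: none.
Not in check and no legal moves → stalemate.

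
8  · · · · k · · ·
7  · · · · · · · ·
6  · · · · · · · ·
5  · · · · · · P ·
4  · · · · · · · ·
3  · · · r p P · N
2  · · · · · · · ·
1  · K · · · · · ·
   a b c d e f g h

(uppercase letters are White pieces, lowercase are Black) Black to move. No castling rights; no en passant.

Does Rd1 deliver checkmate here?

no

After Rd1: white king on b1; in check: yes, from the black rook on d1.
White has 3 legal replies: Kc2, Kb2, Ka2.
In check but a legal move exists → not checkmate.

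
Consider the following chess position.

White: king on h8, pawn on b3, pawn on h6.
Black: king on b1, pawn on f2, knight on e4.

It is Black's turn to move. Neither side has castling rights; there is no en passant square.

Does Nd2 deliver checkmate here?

After Nd2: white king on h8; in check: no.
White is not in check, so this cannot be checkmate.

no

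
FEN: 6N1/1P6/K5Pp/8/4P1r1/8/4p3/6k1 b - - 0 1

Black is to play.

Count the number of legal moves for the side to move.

17

Black to move; king on g1.
In check: no.
Legal moves: Rxg6+, Rg5, Rh4, Rf4, Rxe4, Rg3, Rg2, Kh2, Kg2, Kf2, Kh1, Kf1, h5, e1=Q, e1=R, e1=B, e1=N.
Count: 17.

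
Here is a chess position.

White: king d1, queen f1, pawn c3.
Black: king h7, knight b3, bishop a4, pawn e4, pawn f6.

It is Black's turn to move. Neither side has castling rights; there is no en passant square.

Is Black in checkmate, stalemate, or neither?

neither

Black to move; black king on h7.
In check: no.
Legal moves for Black: Kh8, Kg8, Kg7, Kh6, Kg6, Be8, Bd7, Bc6, Bb5, Nc5+, Na5+, Nd4+, Nd2+, Nc1+, Na1+, f5, e3.
Black has 17 legal moves and is not in check → neither.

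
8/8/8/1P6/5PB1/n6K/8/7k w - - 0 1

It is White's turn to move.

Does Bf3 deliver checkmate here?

After Bf3: black king on h1; in check: yes, from the white bishop on f3.
Black has 1 legal reply: Kg1.
In check but a legal move exists → not checkmate.

no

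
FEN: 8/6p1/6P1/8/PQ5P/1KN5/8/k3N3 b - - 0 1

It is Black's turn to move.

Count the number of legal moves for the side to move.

0

Black to move; king on a1.
In check: no.
Legal moves: none.
Count: 0.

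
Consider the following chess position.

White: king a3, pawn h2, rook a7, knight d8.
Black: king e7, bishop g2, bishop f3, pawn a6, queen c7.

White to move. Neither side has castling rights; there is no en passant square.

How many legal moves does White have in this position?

15

White to move; king on a3.
In check: no.
Legal moves: Nf7, Nb7, Ne6, Nc6+, Ra8, Rxc7+, Rb7, Rxa6, Kb4, Ka4, Kb3, Kb2, Ka2, h3, h4.
Count: 15.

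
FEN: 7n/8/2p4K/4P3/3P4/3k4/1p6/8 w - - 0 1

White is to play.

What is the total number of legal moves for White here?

White to move; king on h6.
In check: no.
Legal moves: Kh7, Kg7, Kh5, Kg5, e6, d5.
Count: 6.

6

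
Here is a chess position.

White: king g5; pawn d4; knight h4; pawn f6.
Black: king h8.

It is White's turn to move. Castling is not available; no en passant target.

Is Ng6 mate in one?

After Ng6: black king on h8; in check: yes, from the white knight on g6.
Black has 2 legal replies: Kg8, Kh7.
In check but a legal move exists → not checkmate.

no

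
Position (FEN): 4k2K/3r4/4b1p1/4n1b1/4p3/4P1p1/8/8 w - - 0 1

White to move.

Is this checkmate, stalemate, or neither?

stalemate

White to move; white king on h8.
In check: no.
King squares — g7: attacked by Rd7; h7: attacked by Rd7; g8: attacked by Be6.
Legal moves for White: none.
Not in check and no legal moves → stalemate.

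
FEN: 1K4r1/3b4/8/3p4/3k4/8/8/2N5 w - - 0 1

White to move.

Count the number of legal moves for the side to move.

White to move; king on b8.
In check: yes, from the black rook on g8.
Legal moves: Kc7, Kb7, Ka7.
Count: 3.

3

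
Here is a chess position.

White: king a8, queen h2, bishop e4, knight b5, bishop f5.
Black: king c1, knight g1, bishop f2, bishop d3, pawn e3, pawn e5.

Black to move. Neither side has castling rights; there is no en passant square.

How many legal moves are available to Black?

19

Black to move; king on c1.
In check: no.
Legal moves: Bxb5, Bxe4+, Bc4, Be2, Bc2, Bf1, Bb1, Bh4, Bg3, Be1, Nh3, Nf3, Ne2, Kd2, Kc2, Kb2, Kd1, Kb1, e2.
Count: 19.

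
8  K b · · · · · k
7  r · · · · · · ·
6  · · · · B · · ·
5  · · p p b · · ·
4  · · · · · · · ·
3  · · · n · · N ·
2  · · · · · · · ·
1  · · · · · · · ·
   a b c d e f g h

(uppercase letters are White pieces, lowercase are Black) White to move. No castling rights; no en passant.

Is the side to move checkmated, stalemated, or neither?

White to move; white king on a8.
In check: yes, from the black rook on a7.
King squares — a7: attacked by Bb8; b7: attacked by Ra7; b8: attacked by Be5.
Legal moves for White: none.
In check with no legal moves → checkmate.

checkmate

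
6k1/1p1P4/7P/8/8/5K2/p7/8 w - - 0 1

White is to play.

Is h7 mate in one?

After h7: black king on g8; in check: yes, from the white pawn on h7.
Black has 5 legal replies: Kh8, Kf8, Kxh7, Kg7, Kf7.
In check but a legal move exists → not checkmate.

no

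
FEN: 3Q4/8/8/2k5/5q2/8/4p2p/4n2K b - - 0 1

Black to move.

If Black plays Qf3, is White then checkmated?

After Qf3: white king on h1; in check: yes, from the black queen on f3.
White has 1 legal reply: Kxh2.
In check but a legal move exists → not checkmate.

no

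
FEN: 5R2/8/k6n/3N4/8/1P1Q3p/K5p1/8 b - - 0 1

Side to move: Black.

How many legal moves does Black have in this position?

Black to move; king on a6.
In check: yes, from the white queen on d3.
Legal moves: Kb7, Ka7, Ka5.
Count: 3.

3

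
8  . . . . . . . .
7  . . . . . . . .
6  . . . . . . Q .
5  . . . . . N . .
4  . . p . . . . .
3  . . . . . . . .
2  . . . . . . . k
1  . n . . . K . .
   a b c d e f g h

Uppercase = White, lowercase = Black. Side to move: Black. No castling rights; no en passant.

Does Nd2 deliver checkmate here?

no

After Nd2: white king on f1; in check: yes, from the black knight on d2.
White has 3 legal replies: Kf2, Ke2, Ke1.
In check but a legal move exists → not checkmate.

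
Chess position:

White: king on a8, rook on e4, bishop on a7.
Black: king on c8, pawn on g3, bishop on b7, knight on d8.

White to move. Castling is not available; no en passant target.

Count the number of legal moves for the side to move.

White to move; king on a8.
In check: yes, from the black bishop on b7.
Legal moves: none.
Count: 0.

0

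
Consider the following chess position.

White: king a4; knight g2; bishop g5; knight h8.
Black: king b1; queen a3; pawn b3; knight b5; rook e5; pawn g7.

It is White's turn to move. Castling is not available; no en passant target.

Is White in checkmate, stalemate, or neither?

checkmate

White to move; white king on a4.
In check: yes, from the black queen on a3.
King squares — a3: attacked by Nb5; b3: attacked by Qa3; b4: attacked by Qa3; a5: attacked by Qa3; b5: attacked by Re5.
Legal moves for White: none.
In check with no legal moves → checkmate.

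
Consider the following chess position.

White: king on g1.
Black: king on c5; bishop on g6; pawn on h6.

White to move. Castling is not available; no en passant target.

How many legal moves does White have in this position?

White to move; king on g1.
In check: no.
Legal moves: Kh2, Kg2, Kf2, Kh1, Kf1.
Count: 5.

5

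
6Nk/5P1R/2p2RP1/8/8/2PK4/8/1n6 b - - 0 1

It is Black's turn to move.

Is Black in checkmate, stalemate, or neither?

checkmate

Black to move; black king on h8.
In check: yes, from the white rook on h7.
King squares — g7: attacked by Rh7; h7: attacked by Pg6; g8: attacked by Pf7.
Legal moves for Black: none.
In check with no legal moves → checkmate.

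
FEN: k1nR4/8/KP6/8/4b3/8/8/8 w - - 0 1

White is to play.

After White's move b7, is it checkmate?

After b7: black king on a8; in check: yes, from the white pawn on b7.
Black has 2 legal replies: Kb8, Bxb7+.
In check but a legal move exists → not checkmate.

no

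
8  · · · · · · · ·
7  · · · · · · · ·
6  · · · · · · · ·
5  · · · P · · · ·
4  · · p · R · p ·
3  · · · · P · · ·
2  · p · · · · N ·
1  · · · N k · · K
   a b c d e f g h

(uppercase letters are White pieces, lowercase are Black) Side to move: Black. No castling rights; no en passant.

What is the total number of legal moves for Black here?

4

Black to move; king on e1.
In check: yes, from the white knight on g2.
Legal moves: Ke2, Kd2, Kf1, Kxd1.
Count: 4.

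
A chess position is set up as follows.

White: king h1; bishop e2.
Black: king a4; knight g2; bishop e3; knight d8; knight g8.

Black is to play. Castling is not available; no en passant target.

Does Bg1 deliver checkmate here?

no

After Bg1: white king on h1; in check: no.
White is not in check, so this cannot be checkmate.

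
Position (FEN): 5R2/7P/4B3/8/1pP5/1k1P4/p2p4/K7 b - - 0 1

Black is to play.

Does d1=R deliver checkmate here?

yes

After d1=R: white king on a1; in check: yes, from the black rook on d1.
King squares — b1: attacked by Rd1; a2: attacked by Kb3; b2: attacked by Kb3.
White has no legal moves → checkmate.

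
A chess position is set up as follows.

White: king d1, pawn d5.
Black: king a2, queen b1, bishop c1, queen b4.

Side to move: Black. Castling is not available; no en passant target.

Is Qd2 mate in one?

yes

After Qd2: white king on d1; in check: yes, from the black queen on d2.
King squares — c1: attacked by Qb1; e1: attacked by Qd2; c2: attacked by Qb1; d2: attacked by Bc1; e2: attacked by Qd2.
White has no legal moves → checkmate.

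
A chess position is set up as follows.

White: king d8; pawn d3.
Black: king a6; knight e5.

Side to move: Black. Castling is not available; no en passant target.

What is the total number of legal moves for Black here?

Black to move; king on a6.
In check: no.
Legal moves: Kb7, Ka7, Kb6, Kb5, Ka5, Nf7+, Nd7, Ng6, Nc6+, Ng4, Nc4, Nf3, Nxd3.
Count: 13.

13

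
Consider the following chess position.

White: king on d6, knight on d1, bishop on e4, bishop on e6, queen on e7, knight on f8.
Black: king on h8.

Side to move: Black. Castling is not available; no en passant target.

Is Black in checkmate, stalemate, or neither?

Black to move; black king on h8.
In check: no.
King squares — g7: attacked by Qe7; h7: attacked by Be4; g8: attacked by Be6.
Legal moves for Black: none.
Not in check and no legal moves → stalemate.

stalemate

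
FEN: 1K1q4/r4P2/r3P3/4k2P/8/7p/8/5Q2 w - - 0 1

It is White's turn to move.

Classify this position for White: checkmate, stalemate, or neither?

checkmate

White to move; white king on b8.
In check: yes, from the black queen on d8.
King squares — a7: attacked by Ra6; b7: attacked by Ra7; c7: attacked by Ra7; a8: attacked by Ra7; c8: attacked by Qd8.
Legal moves for White: none.
In check with no legal moves → checkmate.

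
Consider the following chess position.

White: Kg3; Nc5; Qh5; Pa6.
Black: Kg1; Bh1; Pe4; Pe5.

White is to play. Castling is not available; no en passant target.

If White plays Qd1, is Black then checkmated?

After Qd1: black king on g1; in check: yes, from the white queen on d1.
King squares — f1: attacked by Qd1; h1: own bishop; f2: attacked by Kg3; g2: attacked by Kg3; h2: attacked by Kg3.
Black has no legal moves → checkmate.

yes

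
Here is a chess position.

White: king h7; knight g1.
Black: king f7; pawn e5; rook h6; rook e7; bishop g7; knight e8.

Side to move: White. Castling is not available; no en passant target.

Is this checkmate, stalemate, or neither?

checkmate

White to move; white king on h7.
In check: yes, from the black rook on h6.
King squares — g6: attacked by Rh6; h6: attacked by Bg7; g7: attacked by Kf7; g8: attacked by Kf7; h8: attacked by Rh6.
Legal moves for White: none.
In check with no legal moves → checkmate.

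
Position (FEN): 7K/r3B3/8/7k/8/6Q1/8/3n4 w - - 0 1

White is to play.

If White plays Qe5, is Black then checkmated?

no

After Qe5: black king on h5; in check: yes, from the white queen on e5.
Black has 3 legal replies: Kh6, Kg6, Kg4.
In check but a legal move exists → not checkmate.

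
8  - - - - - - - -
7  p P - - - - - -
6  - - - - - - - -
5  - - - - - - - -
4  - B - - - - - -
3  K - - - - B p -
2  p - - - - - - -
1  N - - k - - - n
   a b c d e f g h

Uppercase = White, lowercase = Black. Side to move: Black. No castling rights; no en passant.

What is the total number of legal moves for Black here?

1

Black to move; king on d1.
In check: yes, from the white bishop on f3.
Legal moves: Kc1.
Count: 1.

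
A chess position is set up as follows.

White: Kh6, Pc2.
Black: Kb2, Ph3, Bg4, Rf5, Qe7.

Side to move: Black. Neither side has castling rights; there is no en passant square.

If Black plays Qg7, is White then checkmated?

After Qg7: white king on h6; in check: yes, from the black queen on g7.
White has 1 legal reply: Kxg7.
In check but a legal move exists → not checkmate.

no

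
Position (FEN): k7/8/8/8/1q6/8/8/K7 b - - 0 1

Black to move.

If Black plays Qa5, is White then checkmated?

After Qa5: white king on a1; in check: yes, from the black queen on a5.
White has 2 legal replies: Kb2, Kb1.
In check but a legal move exists → not checkmate.

no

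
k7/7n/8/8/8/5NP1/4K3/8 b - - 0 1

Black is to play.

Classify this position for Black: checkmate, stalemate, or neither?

Black to move; black king on a8.
In check: no.
Legal moves for Black: Kb8, Kb7, Ka7, Nf8, Nf6, Ng5.
Black has 6 legal moves and is not in check → neither.

neither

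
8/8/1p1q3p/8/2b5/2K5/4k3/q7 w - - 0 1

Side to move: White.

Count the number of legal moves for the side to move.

White to move; king on c3.
In check: yes, from the black queen on a1.
Legal moves: Kxc4, Kc2.
Count: 2.

2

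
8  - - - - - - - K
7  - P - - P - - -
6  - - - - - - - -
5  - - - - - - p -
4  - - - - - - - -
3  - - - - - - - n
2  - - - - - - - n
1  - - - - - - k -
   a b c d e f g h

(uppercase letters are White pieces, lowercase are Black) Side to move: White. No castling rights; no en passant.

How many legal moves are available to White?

11

White to move; king on h8.
In check: no.
Legal moves: Kg8, Kh7, Kg7, e8=Q, e8=R, e8=B, e8=N, b8=Q, b8=R, b8=B, b8=N.
Count: 11.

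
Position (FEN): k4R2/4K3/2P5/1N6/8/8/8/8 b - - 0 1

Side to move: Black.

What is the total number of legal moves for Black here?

Black to move; king on a8.
In check: yes, from the white rook on f8.
Legal moves: none.
Count: 0.

0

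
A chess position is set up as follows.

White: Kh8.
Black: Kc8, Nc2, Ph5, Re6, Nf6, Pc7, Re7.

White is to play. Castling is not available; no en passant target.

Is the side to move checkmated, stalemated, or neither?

White to move; white king on h8.
In check: no.
King squares — g7: attacked by Re7; h7: attacked by Nf6; g8: attacked by Nf6.
Legal moves for White: none.
Not in check and no legal moves → stalemate.

stalemate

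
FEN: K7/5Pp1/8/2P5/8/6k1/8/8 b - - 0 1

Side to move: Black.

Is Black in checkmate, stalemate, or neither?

Black to move; black king on g3.
In check: no.
Legal moves for Black: Kh4, Kg4, Kf4, Kh3, Kf3, Kh2, Kg2, Kf2, g6, g5.
Black has 10 legal moves and is not in check → neither.

neither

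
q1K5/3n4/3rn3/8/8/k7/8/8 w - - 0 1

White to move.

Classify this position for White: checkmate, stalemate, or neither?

checkmate

White to move; white king on c8.
In check: yes, from the black queen on a8.
King squares — b7: attacked by Qa8; c7: attacked by Ne6; d7: attacked by Rd6; b8: attacked by Nd7; d8: attacked by Ne6.
Legal moves for White: none.
In check with no legal moves → checkmate.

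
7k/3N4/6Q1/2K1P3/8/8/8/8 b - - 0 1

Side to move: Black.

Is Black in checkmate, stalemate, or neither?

stalemate

Black to move; black king on h8.
In check: no.
King squares — g7: attacked by Qg6; h7: attacked by Qg6; g8: attacked by Qg6.
Legal moves for Black: none.
Not in check and no legal moves → stalemate.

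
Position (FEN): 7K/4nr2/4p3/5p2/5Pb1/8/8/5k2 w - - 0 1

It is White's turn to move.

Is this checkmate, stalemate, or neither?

stalemate

White to move; white king on h8.
In check: no.
King squares — g7: attacked by Rf7; h7: attacked by Rf7; g8: attacked by Ne7.
Legal moves for White: none.
Not in check and no legal moves → stalemate.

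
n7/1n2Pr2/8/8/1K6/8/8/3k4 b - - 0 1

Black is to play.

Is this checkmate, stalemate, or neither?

Black to move; black king on d1.
In check: no.
Legal moves for Black include: Nc7, Nb6, Rf8, Rh7, Rg7, Rxe7, Rf6, Rf5, Rf4+, Rf3, Rf2, Rf1, Nd8, Nd6, Nc5, Na5, Ke2, Kd2, ... (list truncated; more exist).
Black has legal moves and is not in check → neither.

neither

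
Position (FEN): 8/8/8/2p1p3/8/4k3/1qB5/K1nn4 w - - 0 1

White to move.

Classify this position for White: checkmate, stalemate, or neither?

checkmate

White to move; white king on a1.
In check: yes, from the black queen on b2.
King squares — b1: attacked by Qb2; a2: attacked by Nc1; b2: attacked by Nd1.
Legal moves for White: none.
In check with no legal moves → checkmate.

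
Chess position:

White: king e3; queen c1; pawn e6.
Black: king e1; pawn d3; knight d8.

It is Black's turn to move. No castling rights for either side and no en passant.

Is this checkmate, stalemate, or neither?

Black to move; black king on e1.
In check: yes, from the white queen on c1.
King squares — d1: attacked by Qc1; f1: attacked by Qc1; d2: attacked by Qc1; e2: attacked by Ke3; f2: attacked by Ke3.
Legal moves for Black: none.
In check with no legal moves → checkmate.

checkmate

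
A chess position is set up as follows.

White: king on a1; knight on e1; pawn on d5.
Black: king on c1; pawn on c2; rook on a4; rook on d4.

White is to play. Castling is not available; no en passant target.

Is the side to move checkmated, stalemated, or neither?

White to move; white king on a1.
In check: yes, from the black rook on a4.
King squares — b1: attacked by Kc1; a2: attacked by Ra4; b2: attacked by Kc1.
Legal moves for White: none.
In check with no legal moves → checkmate.

checkmate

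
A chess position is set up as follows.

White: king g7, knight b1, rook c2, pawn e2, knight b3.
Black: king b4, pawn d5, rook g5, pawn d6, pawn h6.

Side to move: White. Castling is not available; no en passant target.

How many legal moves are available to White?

White to move; king on g7.
In check: yes, from the black rook on g5.
Legal moves: Kh8, Kf8, Kh7, Kf7, Kxh6, Kf6.
Count: 6.

6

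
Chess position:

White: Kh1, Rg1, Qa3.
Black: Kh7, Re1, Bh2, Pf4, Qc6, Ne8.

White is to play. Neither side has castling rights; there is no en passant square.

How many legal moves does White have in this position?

2

White to move; king on h1.
In check: yes, from the black queen on c6.
Legal moves: Kxh2, Qf3.
Count: 2.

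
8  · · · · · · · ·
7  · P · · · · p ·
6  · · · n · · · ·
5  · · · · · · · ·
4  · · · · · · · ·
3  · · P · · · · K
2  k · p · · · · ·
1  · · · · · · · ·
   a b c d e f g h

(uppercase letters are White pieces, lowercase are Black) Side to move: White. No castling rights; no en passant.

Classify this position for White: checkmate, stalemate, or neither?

neither

White to move; white king on h3.
In check: no.
Legal moves for White: Kh4, Kg4, Kg3, Kh2, Kg2, b8=Q, b8=R, b8=B, b8=N, c4.
White has 10 legal moves and is not in check → neither.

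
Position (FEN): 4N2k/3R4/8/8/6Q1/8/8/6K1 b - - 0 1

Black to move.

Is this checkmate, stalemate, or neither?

Black to move; black king on h8.
In check: no.
King squares — g7: attacked by Qg4; h7: attacked by Rd7; g8: attacked by Qg4.
Legal moves for Black: none.
Not in check and no legal moves → stalemate.

stalemate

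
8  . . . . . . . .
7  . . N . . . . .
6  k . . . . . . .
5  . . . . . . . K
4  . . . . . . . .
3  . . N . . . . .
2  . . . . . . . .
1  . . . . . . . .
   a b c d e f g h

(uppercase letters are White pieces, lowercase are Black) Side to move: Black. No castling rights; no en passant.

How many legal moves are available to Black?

4

Black to move; king on a6.
In check: yes, from the white knight on c7.
Legal moves: Kb7, Ka7, Kb6, Ka5.
Count: 4.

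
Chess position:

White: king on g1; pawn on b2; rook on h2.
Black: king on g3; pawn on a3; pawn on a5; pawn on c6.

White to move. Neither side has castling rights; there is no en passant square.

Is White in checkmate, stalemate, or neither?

White to move; white king on g1.
In check: no.
Legal moves for White: Rh8, Rh7, Rh6, Rh5, Rh4, Rh3+, Rg2+, Rf2, Re2, Rd2, Rc2, Rh1, Kh1, Kf1, bxa3, b3, b4.
White has 17 legal moves and is not in check → neither.

neither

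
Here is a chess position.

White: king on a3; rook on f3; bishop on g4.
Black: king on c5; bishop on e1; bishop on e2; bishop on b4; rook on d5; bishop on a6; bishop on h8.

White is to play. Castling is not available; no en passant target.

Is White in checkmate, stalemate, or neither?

White to move; white king on a3.
In check: yes, from the black bishop on b4.
King squares — a2: available; b2: attacked by Bh8; b3: available; a4: available; b4: attacked by Be1.
Legal moves for White: Ka4, Kb3, Ka2.
White is in check but has 3 legal moves → neither.

neither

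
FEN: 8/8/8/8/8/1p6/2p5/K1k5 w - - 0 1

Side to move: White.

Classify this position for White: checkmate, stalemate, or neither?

White to move; white king on a1.
In check: no.
King squares — b1: attacked by Kc1; a2: attacked by Pb3; b2: attacked by Kc1.
Legal moves for White: none.
Not in check and no legal moves → stalemate.

stalemate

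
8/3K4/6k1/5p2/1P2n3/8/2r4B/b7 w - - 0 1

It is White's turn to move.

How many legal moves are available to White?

White to move; king on d7.
In check: no.
Legal moves: Ke8, Kd8, Ke7, Ke6, Bb8, Bc7, Bd6, Be5, Bf4, Bg3, Bg1, b5.
Count: 12.

12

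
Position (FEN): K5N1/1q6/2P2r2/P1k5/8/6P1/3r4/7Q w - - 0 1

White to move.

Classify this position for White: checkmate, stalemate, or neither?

White to move; white king on a8.
In check: yes, from the black queen on b7.
King squares — a7: attacked by Qb7; b7: available; b8: attacked by Qb7.
Legal moves for White: Kxb7, cxb7.
White is in check but has 2 legal moves → neither.

neither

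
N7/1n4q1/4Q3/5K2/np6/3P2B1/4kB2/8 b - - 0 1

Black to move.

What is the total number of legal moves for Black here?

6

Black to move; king on e2.
In check: yes, from the white queen on e6.
Legal moves: Kf3, Kxd3, Kd2, Kf1, Kd1, Qe5+.
Count: 6.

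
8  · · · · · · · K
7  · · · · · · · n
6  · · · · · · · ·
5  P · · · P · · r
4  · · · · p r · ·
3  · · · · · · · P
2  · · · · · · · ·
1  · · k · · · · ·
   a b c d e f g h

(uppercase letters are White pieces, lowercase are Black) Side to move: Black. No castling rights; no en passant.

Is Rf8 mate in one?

no

After Rf8: white king on h8; in check: yes, from the black rook on f8.
White has 1 legal reply: Kg7.
In check but a legal move exists → not checkmate.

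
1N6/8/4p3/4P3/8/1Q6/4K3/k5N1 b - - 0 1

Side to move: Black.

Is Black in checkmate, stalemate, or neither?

Black to move; black king on a1.
In check: no.
King squares — b1: attacked by Qb3; a2: attacked by Qb3; b2: attacked by Qb3.
Legal moves for Black: none.
Not in check and no legal moves → stalemate.

stalemate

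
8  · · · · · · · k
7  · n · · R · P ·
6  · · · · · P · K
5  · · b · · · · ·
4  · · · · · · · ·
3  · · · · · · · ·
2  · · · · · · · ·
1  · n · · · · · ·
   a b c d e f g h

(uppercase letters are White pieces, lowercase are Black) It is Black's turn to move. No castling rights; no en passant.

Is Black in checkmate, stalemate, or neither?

Black to move; black king on h8.
In check: yes, from the white pawn on g7.
Legal moves for Black: Kg8.
Black is in check but has 1 legal move → neither.

neither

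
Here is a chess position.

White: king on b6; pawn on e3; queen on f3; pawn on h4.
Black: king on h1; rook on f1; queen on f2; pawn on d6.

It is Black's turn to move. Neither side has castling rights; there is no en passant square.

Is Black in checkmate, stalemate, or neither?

neither

Black to move; black king on h1.
In check: yes, from the white queen on f3.
King squares — g1: available; g2: attacked by Qf3; h2: available.
Legal moves for Black: Kh2, Kg1, Qxf3, Qg2.
Black is in check but has 4 legal moves → neither.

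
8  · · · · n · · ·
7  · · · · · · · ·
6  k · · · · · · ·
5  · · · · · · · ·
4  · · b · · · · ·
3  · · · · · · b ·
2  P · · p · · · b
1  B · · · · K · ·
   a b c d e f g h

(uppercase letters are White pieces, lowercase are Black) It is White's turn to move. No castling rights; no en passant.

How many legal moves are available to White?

White to move; king on f1.
In check: yes, from the black bishop on c4.
Legal moves: Kg2.
Count: 1.

1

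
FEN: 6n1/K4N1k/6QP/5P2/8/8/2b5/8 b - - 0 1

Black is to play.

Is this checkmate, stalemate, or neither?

checkmate

Black to move; black king on h7.
In check: yes, from the white queen on g6.
King squares — g6: attacked by Pf5; h6: attacked by Qg6; g7: attacked by Qg6; g8: own knight; h8: attacked by Nf7.
Legal moves for Black: none.
In check with no legal moves → checkmate.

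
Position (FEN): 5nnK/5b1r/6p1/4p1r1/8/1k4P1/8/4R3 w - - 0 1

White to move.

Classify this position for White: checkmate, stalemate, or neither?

White to move; white king on h8.
In check: yes, from the black rook on h7.
King squares — g7: attacked by Rh7; h7: attacked by Nf8; g8: attacked by Bf7.
Legal moves for White: none.
In check with no legal moves → checkmate.

checkmate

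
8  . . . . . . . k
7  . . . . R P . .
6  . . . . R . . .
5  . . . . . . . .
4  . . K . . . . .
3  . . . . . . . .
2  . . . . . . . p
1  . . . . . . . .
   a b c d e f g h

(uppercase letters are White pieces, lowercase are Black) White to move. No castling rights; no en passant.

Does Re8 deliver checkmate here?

After Re8: black king on h8; in check: yes, from the white rook on e8.
Black has 2 legal replies: Kh7, Kg7.
In check but a legal move exists → not checkmate.

no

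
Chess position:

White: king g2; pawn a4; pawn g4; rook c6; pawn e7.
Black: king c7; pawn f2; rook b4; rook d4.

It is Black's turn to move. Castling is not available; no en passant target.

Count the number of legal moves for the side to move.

Black to move; king on c7.
In check: yes, from the white rook on c6.
Legal moves: Kb8, Kd7, Kb7, Kxc6.
Count: 4.

4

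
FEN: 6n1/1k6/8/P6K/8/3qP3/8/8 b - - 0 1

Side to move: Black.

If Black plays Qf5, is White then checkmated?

no

After Qf5: white king on h5; in check: yes, from the black queen on f5.
White has 1 legal reply: Kh4.
In check but a legal move exists → not checkmate.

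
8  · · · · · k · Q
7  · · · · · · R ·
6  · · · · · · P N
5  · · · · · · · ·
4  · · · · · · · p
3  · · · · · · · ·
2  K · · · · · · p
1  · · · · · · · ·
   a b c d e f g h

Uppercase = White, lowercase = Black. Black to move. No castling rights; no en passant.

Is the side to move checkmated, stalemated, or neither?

Black to move; black king on f8.
In check: yes, from the white queen on h8.
King squares — e7: attacked by Rg7; f7: attacked by Pg6; g7: attacked by Qh8; e8: attacked by Qh8; g8: attacked by Nh6.
Legal moves for Black: none.
In check with no legal moves → checkmate.

checkmate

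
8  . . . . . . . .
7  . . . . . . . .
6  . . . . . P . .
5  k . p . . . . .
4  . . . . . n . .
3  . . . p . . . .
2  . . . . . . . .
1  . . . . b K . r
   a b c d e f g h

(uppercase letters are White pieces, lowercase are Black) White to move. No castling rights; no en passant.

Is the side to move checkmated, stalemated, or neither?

checkmate

White to move; white king on f1.
In check: yes, from the black rook on h1.
King squares — e1: attacked by Rh1; g1: attacked by Rh1; e2: attacked by Pd3; f2: attacked by Be1; g2: attacked by Nf4.
Legal moves for White: none.
In check with no legal moves → checkmate.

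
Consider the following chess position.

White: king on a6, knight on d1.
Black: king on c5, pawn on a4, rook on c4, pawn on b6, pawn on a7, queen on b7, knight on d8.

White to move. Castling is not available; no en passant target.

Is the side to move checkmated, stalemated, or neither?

White to move; white king on a6.
In check: yes, from the black queen on b7.
King squares — a5: attacked by Pb6; b5: attacked by Kc5; b6: attacked by Kc5; a7: attacked by Qb7; b7: attacked by Nd8.
Legal moves for White: none.
In check with no legal moves → checkmate.

checkmate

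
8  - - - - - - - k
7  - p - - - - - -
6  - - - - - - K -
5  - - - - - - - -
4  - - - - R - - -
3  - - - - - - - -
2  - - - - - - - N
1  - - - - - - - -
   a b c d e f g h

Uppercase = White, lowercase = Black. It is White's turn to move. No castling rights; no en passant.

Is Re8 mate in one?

yes

After Re8: black king on h8; in check: yes, from the white rook on e8.
King squares — g7: attacked by Kg6; h7: attacked by Kg6; g8: attacked by Re8.
Black has no legal moves → checkmate.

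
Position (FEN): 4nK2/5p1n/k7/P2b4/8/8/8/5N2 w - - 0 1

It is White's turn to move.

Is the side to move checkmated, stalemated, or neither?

White to move; white king on f8.
In check: yes, from the black knight on h7.
King squares — e7: available; f7: attacked by Bd5; g7: attacked by Ne8; e8: available; g8: available.
Legal moves for White: Kg8, Kxe8, Ke7.
White is in check but has 3 legal moves → neither.

neither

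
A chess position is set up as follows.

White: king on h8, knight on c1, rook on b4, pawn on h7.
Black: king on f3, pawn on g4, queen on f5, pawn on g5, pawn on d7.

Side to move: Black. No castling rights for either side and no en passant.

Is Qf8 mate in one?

After Qf8: white king on h8; in check: yes, from the black queen on f8.
King squares — g7: attacked by Qf8; h7: own pawn; g8: attacked by Qf8.
White has no legal moves → checkmate.

yes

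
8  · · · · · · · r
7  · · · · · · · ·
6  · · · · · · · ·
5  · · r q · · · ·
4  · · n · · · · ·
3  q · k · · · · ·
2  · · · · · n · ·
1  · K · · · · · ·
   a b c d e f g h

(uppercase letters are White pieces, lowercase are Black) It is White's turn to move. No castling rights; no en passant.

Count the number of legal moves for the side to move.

0

White to move; king on b1.
In check: no.
Legal moves: none.
Count: 0.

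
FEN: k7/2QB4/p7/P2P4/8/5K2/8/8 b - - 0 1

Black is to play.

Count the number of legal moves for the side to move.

Black to move; king on a8.
In check: no.
Legal moves: none.
Count: 0.

0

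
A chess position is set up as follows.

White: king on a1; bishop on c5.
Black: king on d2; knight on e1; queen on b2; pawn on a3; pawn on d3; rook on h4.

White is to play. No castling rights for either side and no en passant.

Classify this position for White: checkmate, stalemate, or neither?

checkmate

White to move; white king on a1.
In check: yes, from the black queen on b2.
King squares — b1: attacked by Qb2; a2: attacked by Qb2; b2: attacked by Pa3.
Legal moves for White: none.
In check with no legal moves → checkmate.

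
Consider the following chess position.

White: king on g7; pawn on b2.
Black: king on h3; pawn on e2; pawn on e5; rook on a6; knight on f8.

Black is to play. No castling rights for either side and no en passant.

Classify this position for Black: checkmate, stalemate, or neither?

Black to move; black king on h3.
In check: no.
Legal moves for Black include: Nh7, Nd7, Ng6, Ne6+, Ra8, Ra7+, Rh6, Rg6+, Rf6, Re6, Rd6, Rc6, Rb6, Ra5, Ra4, Ra3, Ra2, Ra1, ... (list truncated; more exist).
Black has legal moves and is not in check → neither.

neither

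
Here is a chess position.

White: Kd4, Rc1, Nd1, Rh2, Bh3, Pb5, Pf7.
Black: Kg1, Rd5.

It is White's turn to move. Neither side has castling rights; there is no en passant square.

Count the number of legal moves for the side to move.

White to move; king on d4.
In check: yes, from the black rook on d5.
Legal moves: Kxd5, Ke4, Kc4, Ke3, Kc3.
Count: 5.

5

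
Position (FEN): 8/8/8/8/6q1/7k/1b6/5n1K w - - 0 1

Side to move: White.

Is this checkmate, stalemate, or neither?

stalemate

White to move; white king on h1.
In check: no.
King squares — g1: attacked by Qg4; g2: attacked by Kh3; h2: attacked by Nf1.
Legal moves for White: none.
Not in check and no legal moves → stalemate.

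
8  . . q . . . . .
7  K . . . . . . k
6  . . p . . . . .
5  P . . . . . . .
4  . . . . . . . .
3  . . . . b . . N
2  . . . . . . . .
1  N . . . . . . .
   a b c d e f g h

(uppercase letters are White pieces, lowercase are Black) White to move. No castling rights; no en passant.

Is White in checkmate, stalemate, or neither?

White to move; white king on a7.
In check: yes, from the black bishop on e3.
King squares — a6: attacked by Qc8; b6: attacked by Be3; b7: attacked by Qc8; a8: attacked by Qc8; b8: attacked by Qc8.
Legal moves for White: none.
In check with no legal moves → checkmate.

checkmate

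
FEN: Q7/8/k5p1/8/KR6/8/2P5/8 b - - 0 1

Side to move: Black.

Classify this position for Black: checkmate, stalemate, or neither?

checkmate

Black to move; black king on a6.
In check: yes, from the white queen on a8.
King squares — a5: attacked by Ka4; b5: attacked by Ka4; b6: attacked by Rb4; a7: attacked by Qa8; b7: attacked by Rb4.
Legal moves for Black: none.
In check with no legal moves → checkmate.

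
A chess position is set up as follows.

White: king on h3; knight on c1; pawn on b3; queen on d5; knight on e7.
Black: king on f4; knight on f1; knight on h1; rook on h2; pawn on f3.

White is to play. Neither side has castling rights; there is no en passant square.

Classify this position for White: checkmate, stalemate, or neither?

White to move; white king on h3.
In check: yes, from the black rook on h2.
King squares — g2: attacked by Rh2; h2: attacked by Nf1; g3: attacked by Nf1; g4: attacked by Kf4; h4: attacked by Rh2.
Legal moves for White: none.
In check with no legal moves → checkmate.

checkmate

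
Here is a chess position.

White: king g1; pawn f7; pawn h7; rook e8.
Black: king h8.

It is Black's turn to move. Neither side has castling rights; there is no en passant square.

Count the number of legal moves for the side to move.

2

Black to move; king on h8.
In check: yes, from the white rook on e8.
Legal moves: Kxh7, Kg7.
Count: 2.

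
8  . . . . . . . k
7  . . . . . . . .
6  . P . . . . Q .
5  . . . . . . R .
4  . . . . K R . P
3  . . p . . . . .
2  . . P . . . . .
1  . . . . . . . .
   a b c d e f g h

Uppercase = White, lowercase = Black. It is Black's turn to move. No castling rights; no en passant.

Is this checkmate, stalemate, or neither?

Black to move; black king on h8.
In check: no.
King squares — g7: attacked by Qg6; h7: attacked by Qg6; g8: attacked by Qg6.
Legal moves for Black: none.
Not in check and no legal moves → stalemate.

stalemate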